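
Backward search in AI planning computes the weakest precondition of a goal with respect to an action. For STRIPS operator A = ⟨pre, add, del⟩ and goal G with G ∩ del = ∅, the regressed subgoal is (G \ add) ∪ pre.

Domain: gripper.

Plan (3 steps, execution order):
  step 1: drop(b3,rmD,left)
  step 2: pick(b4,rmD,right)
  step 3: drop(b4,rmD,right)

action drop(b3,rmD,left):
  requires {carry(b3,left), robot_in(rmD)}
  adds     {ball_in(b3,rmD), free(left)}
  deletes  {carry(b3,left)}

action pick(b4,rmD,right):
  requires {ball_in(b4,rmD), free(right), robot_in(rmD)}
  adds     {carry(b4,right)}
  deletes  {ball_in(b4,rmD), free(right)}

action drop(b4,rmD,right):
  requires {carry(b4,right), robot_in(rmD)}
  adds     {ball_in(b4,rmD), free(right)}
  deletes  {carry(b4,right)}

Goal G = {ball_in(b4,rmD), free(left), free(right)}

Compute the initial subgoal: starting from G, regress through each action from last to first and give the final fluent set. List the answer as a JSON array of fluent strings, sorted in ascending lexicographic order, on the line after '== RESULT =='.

Regress step by step:
  through step 3 (drop(b4,rmD,right)): drop {ball_in(b4,rmD), free(right)}, keep {free(left)}, require {carry(b4,right), robot_in(rmD)}
    → {carry(b4,right), free(left), robot_in(rmD)}
  through step 2 (pick(b4,rmD,right)): drop {carry(b4,right)}, keep {free(left), robot_in(rmD)}, require {ball_in(b4,rmD), free(right), robot_in(rmD)}
    → {ball_in(b4,rmD), free(left), free(right), robot_in(rmD)}
  through step 1 (drop(b3,rmD,left)): drop {free(left)}, keep {ball_in(b4,rmD), free(right), robot_in(rmD)}, require {carry(b3,left), robot_in(rmD)}
    → {ball_in(b4,rmD), carry(b3,left), free(right), robot_in(rmD)}

== RESULT ==
["ball_in(b4,rmD)", "carry(b3,left)", "free(right)", "robot_in(rmD)"]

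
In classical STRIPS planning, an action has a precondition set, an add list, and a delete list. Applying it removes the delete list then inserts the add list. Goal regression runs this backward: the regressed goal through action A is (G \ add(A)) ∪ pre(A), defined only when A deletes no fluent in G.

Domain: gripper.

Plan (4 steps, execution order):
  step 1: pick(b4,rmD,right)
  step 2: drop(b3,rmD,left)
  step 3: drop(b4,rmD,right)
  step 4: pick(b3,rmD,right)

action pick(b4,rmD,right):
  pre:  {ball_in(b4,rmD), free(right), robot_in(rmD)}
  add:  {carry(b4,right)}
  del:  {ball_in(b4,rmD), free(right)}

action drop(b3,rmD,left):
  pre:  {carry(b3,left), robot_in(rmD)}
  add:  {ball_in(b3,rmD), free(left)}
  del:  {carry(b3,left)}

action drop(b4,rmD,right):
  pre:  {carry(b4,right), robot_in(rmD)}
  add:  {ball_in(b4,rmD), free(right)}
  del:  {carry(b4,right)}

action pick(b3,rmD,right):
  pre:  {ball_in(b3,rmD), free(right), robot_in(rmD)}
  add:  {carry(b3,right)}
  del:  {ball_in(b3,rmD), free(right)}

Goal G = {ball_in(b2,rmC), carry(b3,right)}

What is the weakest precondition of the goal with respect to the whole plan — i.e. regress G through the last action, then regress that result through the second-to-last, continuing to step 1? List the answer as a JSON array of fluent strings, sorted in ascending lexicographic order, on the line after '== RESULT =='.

Work backward from the goal:
  through step 4 (pick(b3,rmD,right)): drop {carry(b3,right)}, keep {ball_in(b2,rmC)}, require {ball_in(b3,rmD), free(right), robot_in(rmD)}
    → {ball_in(b2,rmC), ball_in(b3,rmD), free(right), robot_in(rmD)}
  through step 3 (drop(b4,rmD,right)): drop {free(right)}, keep {ball_in(b2,rmC), ball_in(b3,rmD), robot_in(rmD)}, require {carry(b4,right), robot_in(rmD)}
    → {ball_in(b2,rmC), ball_in(b3,rmD), carry(b4,right), robot_in(rmD)}
  through step 2 (drop(b3,rmD,left)): drop {ball_in(b3,rmD)}, keep {ball_in(b2,rmC), carry(b4,right), robot_in(rmD)}, require {carry(b3,left), robot_in(rmD)}
    → {ball_in(b2,rmC), carry(b3,left), carry(b4,right), robot_in(rmD)}
  through step 1 (pick(b4,rmD,right)): drop {carry(b4,right)}, keep {ball_in(b2,rmC), carry(b3,left), robot_in(rmD)}, require {ball_in(b4,rmD), free(right), robot_in(rmD)}
    → {ball_in(b2,rmC), ball_in(b4,rmD), carry(b3,left), free(right), robot_in(rmD)}

== RESULT ==
["ball_in(b2,rmC)", "ball_in(b4,rmD)", "carry(b3,left)", "free(right)", "robot_in(rmD)"]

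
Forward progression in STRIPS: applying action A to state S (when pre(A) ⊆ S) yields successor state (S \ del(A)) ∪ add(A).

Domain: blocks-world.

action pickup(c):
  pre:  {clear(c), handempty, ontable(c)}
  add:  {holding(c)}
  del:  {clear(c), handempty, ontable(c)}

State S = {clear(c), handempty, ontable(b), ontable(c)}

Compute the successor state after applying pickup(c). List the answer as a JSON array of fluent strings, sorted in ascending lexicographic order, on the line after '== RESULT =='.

Compute (S \ del) ∪ add:
  pre ⊆ S: {clear(c), handempty, ontable(c)} ⊆ S  — applicable
  S \ del = {ontable(b)}
  ∪ add   = {holding(c), ontable(b)}

== RESULT ==
["holding(c)", "ontable(b)"]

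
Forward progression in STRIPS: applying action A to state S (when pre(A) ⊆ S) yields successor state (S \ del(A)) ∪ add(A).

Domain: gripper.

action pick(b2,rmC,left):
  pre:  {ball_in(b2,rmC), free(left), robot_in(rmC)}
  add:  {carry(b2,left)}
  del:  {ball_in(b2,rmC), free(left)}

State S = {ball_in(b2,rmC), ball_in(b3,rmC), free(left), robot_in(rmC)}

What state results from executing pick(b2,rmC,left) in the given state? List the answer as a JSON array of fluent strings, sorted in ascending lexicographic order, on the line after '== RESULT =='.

Compute (S \ del) ∪ add:
  pre ⊆ S: {ball_in(b2,rmC), free(left), robot_in(rmC)} ⊆ S  — applicable
  S \ del = {ball_in(b3,rmC), robot_in(rmC)}
  ∪ add   = {ball_in(b3,rmC), carry(b2,left), robot_in(rmC)}

== RESULT ==
["ball_in(b3,rmC)", "carry(b2,left)", "robot_in(rmC)"]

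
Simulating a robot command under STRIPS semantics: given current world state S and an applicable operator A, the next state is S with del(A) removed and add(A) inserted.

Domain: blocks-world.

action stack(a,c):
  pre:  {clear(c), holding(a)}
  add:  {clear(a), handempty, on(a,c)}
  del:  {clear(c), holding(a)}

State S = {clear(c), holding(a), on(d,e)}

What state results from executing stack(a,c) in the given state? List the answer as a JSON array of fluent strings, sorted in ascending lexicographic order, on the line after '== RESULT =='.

Compute (S \ del) ∪ add:
  pre ⊆ S: {clear(c), holding(a)} ⊆ S  — applicable
  S \ del = {on(d,e)}
  ∪ add   = {clear(a), handempty, on(a,c), on(d,e)}

== RESULT ==
["clear(a)", "handempty", "on(a,c)", "on(d,e)"]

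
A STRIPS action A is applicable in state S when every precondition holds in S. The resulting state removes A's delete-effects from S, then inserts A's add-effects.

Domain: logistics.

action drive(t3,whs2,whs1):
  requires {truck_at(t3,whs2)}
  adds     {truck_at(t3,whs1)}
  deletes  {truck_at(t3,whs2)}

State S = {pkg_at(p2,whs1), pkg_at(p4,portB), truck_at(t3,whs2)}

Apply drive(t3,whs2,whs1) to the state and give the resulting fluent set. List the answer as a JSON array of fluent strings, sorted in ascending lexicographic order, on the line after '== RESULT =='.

Progress:
  pre ⊆ S: {truck_at(t3,whs2)} ⊆ S  — applicable
  S \ del = {pkg_at(p2,whs1), pkg_at(p4,portB)}
  ∪ add   = {pkg_at(p2,whs1), pkg_at(p4,portB), truck_at(t3,whs1)}

== RESULT ==
["pkg_at(p2,whs1)", "pkg_at(p4,portB)", "truck_at(t3,whs1)"]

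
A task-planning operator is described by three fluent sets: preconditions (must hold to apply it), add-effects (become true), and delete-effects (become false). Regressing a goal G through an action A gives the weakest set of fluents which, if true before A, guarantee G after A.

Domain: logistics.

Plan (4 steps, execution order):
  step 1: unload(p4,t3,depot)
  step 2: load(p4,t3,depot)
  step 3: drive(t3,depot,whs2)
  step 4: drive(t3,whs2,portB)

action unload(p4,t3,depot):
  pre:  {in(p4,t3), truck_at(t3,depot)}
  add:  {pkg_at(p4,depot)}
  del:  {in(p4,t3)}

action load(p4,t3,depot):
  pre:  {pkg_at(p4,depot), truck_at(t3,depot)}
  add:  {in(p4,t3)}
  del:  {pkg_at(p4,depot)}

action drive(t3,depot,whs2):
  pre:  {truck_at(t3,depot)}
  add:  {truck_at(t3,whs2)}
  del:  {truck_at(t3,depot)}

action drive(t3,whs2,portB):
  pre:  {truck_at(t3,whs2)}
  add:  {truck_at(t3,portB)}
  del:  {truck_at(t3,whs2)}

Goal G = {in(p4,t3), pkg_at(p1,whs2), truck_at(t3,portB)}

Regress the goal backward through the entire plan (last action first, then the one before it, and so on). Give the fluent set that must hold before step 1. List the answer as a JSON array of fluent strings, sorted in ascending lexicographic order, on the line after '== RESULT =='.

Regress step by step:
  through step 4 (drive(t3,whs2,portB)): drop {truck_at(t3,portB)}, keep {in(p4,t3), pkg_at(p1,whs2)}, require {truck_at(t3,whs2)}
    → {in(p4,t3), pkg_at(p1,whs2), truck_at(t3,whs2)}
  through step 3 (drive(t3,depot,whs2)): drop {truck_at(t3,whs2)}, keep {in(p4,t3), pkg_at(p1,whs2)}, require {truck_at(t3,depot)}
    → {in(p4,t3), pkg_at(p1,whs2), truck_at(t3,depot)}
  through step 2 (load(p4,t3,depot)): drop {in(p4,t3)}, keep {pkg_at(p1,whs2), truck_at(t3,depot)}, require {pkg_at(p4,depot), truck_at(t3,depot)}
    → {pkg_at(p1,whs2), pkg_at(p4,depot), truck_at(t3,depot)}
  through step 1 (unload(p4,t3,depot)): drop {pkg_at(p4,depot)}, keep {pkg_at(p1,whs2), truck_at(t3,depot)}, require {in(p4,t3), truck_at(t3,depot)}
    → {in(p4,t3), pkg_at(p1,whs2), truck_at(t3,depot)}

== RESULT ==
["in(p4,t3)", "pkg_at(p1,whs2)", "truck_at(t3,depot)"]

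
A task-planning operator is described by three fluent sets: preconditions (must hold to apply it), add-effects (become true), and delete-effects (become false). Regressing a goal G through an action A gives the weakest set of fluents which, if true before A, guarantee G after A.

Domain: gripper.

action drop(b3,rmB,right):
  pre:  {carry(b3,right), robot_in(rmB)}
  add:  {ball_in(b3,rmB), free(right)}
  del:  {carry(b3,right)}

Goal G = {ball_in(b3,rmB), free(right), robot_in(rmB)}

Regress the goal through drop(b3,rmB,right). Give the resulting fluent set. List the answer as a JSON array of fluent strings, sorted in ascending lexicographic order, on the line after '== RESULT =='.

Compute (G \ add) ∪ pre:
  G ∩ del = {}  (empty — regression defined)
  G \ add = {ball_in(b3,rmB), free(right), robot_in(rmB)} \ {ball_in(b3,rmB), free(right)} = {robot_in(rmB)}
  ∪ pre   = {robot_in(rmB)} ∪ {carry(b3,right), robot_in(rmB)}
          = {carry(b3,right), robot_in(rmB)}

== RESULT ==
["carry(b3,right)", "robot_in(rmB)"]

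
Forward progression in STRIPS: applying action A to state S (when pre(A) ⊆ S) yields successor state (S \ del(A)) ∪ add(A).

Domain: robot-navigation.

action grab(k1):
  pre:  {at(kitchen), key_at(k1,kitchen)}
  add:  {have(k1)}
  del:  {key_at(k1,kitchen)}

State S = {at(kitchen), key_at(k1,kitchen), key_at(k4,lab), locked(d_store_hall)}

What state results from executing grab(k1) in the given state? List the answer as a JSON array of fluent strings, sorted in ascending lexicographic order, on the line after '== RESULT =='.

Progress:
  pre ⊆ S: {at(kitchen), key_at(k1,kitchen)} ⊆ S  — applicable
  S \ del = {at(kitchen), key_at(k4,lab), locked(d_store_hall)}
  ∪ add   = {at(kitchen), have(k1), key_at(k4,lab), locked(d_store_hall)}

== RESULT ==
["at(kitchen)", "have(k1)", "key_at(k4,lab)", "locked(d_store_hall)"]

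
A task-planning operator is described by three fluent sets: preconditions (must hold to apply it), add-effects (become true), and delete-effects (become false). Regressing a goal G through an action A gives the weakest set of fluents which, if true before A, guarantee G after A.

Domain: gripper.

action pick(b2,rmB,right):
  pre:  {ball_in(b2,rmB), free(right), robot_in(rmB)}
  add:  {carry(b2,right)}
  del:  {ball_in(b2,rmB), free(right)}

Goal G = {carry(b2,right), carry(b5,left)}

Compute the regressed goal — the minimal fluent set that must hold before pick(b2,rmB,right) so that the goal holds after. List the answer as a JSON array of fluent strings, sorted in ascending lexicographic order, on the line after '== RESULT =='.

Compute (G \ add) ∪ pre:
  G ∩ del = {}  (empty — regression defined)
  G \ add = {carry(b2,right), carry(b5,left)} \ {carry(b2,right)} = {carry(b5,left)}
  ∪ pre   = {carry(b5,left)} ∪ {ball_in(b2,rmB), free(right), robot_in(rmB)}
          = {ball_in(b2,rmB), carry(b5,left), free(right), robot_in(rmB)}

== RESULT ==
["ball_in(b2,rmB)", "carry(b5,left)", "free(right)", "robot_in(rmB)"]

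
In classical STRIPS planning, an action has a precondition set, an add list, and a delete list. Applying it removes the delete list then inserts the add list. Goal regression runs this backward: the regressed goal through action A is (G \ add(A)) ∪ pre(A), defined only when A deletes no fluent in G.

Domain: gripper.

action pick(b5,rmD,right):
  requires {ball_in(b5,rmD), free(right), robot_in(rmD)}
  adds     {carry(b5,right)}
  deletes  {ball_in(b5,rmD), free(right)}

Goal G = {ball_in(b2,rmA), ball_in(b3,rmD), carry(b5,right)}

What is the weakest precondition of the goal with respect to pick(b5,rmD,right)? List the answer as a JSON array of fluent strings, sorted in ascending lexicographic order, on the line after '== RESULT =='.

Compute (G \ add) ∪ pre:
  G ∩ del = {}  (empty — regression defined)
  G \ add = {ball_in(b2,rmA), ball_in(b3,rmD), carry(b5,right)} \ {carry(b5,right)} = {ball_in(b2,rmA), ball_in(b3,rmD)}
  ∪ pre   = {ball_in(b2,rmA), ball_in(b3,rmD)} ∪ {ball_in(b5,rmD), free(right), robot_in(rmD)}
          = {ball_in(b2,rmA), ball_in(b3,rmD), ball_in(b5,rmD), free(right), robot_in(rmD)}

== RESULT ==
["ball_in(b2,rmA)", "ball_in(b3,rmD)", "ball_in(b5,rmD)", "free(right)", "robot_in(rmD)"]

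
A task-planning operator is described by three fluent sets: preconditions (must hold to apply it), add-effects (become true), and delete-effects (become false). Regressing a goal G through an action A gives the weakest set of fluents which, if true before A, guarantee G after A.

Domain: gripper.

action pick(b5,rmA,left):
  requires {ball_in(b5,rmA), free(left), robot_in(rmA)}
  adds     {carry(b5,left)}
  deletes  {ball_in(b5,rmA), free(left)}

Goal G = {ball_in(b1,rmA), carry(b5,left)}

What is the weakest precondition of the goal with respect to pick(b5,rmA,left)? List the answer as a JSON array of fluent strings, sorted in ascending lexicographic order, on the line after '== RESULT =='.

Regress:
  G ∩ del = {}  (empty — regression defined)
  G \ add = {ball_in(b1,rmA), carry(b5,left)} \ {carry(b5,left)} = {ball_in(b1,rmA)}
  ∪ pre   = {ball_in(b1,rmA)} ∪ {ball_in(b5,rmA), free(left), robot_in(rmA)}
          = {ball_in(b1,rmA), ball_in(b5,rmA), free(left), robot_in(rmA)}

== RESULT ==
["ball_in(b1,rmA)", "ball_in(b5,rmA)", "free(left)", "robot_in(rmA)"]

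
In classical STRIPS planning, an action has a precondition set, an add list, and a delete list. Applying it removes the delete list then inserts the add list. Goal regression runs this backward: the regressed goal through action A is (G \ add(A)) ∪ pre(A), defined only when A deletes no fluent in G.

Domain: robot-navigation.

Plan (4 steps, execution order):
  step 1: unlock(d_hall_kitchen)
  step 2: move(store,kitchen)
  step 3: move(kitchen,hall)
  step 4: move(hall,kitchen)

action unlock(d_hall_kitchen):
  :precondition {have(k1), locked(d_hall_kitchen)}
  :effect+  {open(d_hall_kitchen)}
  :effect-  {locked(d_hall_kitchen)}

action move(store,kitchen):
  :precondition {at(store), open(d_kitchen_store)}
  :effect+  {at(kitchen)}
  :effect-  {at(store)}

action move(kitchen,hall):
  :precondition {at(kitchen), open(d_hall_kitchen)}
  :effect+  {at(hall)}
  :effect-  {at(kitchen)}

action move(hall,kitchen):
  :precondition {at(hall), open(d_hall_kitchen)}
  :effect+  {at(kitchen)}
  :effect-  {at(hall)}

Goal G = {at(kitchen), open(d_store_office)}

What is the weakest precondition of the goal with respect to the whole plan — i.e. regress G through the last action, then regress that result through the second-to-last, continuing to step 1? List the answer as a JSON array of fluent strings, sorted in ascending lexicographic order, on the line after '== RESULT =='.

Regress step by step:
  through step 4 (move(hall,kitchen)): drop {at(kitchen)}, keep {open(d_store_office)}, require {at(hall), open(d_hall_kitchen)}
    → {at(hall), open(d_hall_kitchen), open(d_store_office)}
  through step 3 (move(kitchen,hall)): drop {at(hall)}, keep {open(d_hall_kitchen), open(d_store_office)}, require {at(kitchen), open(d_hall_kitchen)}
    → {at(kitchen), open(d_hall_kitchen), open(d_store_office)}
  through step 2 (move(store,kitchen)): drop {at(kitchen)}, keep {open(d_hall_kitchen), open(d_store_office)}, require {at(store), open(d_kitchen_store)}
    → {at(store), open(d_hall_kitchen), open(d_kitchen_store), open(d_store_office)}
  through step 1 (unlock(d_hall_kitchen)): drop {open(d_hall_kitchen)}, keep {at(store), open(d_kitchen_store), open(d_store_office)}, require {have(k1), locked(d_hall_kitchen)}
    → {at(store), have(k1), locked(d_hall_kitchen), open(d_kitchen_store), open(d_store_office)}

== RESULT ==
["at(store)", "have(k1)", "locked(d_hall_kitchen)", "open(d_kitchen_store)", "open(d_store_office)"]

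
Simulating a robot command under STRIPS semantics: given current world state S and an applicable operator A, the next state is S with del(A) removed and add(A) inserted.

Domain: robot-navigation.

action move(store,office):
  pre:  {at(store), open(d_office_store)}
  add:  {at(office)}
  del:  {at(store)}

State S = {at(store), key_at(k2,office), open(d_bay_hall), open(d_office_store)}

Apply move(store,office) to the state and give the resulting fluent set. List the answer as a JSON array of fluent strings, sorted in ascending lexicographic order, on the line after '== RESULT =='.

Compute (S \ del) ∪ add:
  pre ⊆ S: {at(store), open(d_office_store)} ⊆ S  — applicable
  S \ del = {key_at(k2,office), open(d_bay_hall), open(d_office_store)}
  ∪ add   = {at(office), key_at(k2,office), open(d_bay_hall), open(d_office_store)}

== RESULT ==
["at(office)", "key_at(k2,office)", "open(d_bay_hall)", "open(d_office_store)"]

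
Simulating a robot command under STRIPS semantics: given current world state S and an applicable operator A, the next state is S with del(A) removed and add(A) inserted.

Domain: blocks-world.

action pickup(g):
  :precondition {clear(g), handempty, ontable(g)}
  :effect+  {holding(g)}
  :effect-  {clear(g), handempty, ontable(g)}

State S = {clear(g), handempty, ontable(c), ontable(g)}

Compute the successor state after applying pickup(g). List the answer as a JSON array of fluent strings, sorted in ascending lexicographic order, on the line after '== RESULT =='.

Compute (S \ del) ∪ add:
  pre ⊆ S: {clear(g), handempty, ontable(g)} ⊆ S  — applicable
  S \ del = {ontable(c)}
  ∪ add   = {holding(g), ontable(c)}

== RESULT ==
["holding(g)", "ontable(c)"]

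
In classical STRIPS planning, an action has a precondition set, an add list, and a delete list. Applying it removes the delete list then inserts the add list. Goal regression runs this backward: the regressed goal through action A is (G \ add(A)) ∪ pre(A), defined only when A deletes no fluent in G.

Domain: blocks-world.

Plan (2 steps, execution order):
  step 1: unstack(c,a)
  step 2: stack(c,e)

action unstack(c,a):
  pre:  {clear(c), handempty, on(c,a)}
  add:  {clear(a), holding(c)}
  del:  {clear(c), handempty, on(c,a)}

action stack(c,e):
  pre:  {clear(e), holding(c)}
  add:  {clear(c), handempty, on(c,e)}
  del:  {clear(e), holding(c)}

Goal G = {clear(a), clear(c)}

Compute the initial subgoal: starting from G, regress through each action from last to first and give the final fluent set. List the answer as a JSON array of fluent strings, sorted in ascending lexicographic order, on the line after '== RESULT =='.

Work backward from the goal:
  through step 2 (stack(c,e)): drop {clear(c)}, keep {clear(a)}, require {clear(e), holding(c)}
    → {clear(a), clear(e), holding(c)}
  through step 1 (unstack(c,a)): drop {clear(a), holding(c)}, keep {clear(e)}, require {clear(c), handempty, on(c,a)}
    → {clear(c), clear(e), handempty, on(c,a)}

== RESULT ==
["clear(c)", "clear(e)", "handempty", "on(c,a)"]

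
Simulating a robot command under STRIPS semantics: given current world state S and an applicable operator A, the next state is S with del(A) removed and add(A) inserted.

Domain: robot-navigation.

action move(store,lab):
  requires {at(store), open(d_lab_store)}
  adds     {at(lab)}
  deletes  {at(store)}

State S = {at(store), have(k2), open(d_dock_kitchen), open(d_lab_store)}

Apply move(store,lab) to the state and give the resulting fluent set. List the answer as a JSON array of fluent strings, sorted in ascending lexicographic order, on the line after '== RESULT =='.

Compute (S \ del) ∪ add:
  pre ⊆ S: {at(store), open(d_lab_store)} ⊆ S  — applicable
  S \ del = {have(k2), open(d_dock_kitchen), open(d_lab_store)}
  ∪ add   = {at(lab), have(k2), open(d_dock_kitchen), open(d_lab_store)}

== RESULT ==
["at(lab)", "have(k2)", "open(d_dock_kitchen)", "open(d_lab_store)"]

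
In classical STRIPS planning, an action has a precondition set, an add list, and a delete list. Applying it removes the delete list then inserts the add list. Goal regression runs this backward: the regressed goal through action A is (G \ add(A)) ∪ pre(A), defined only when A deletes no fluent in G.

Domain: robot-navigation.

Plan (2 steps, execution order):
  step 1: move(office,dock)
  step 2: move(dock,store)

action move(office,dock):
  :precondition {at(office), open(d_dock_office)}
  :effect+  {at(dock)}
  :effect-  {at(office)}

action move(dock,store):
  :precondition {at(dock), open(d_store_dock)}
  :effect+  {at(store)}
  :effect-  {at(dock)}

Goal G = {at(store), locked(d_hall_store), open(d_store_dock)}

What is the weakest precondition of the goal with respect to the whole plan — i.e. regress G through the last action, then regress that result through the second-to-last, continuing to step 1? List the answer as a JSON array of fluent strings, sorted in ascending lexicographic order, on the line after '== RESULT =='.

Work backward from the goal:
  through step 2 (move(dock,store)): drop {at(store)}, keep {locked(d_hall_store), open(d_store_dock)}, require {at(dock), open(d_store_dock)}
    → {at(dock), locked(d_hall_store), open(d_store_dock)}
  through step 1 (move(office,dock)): drop {at(dock)}, keep {locked(d_hall_store), open(d_store_dock)}, require {at(office), open(d_dock_office)}
    → {at(office), locked(d_hall_store), open(d_dock_office), open(d_store_dock)}

== RESULT ==
["at(office)", "locked(d_hall_store)", "open(d_dock_office)", "open(d_store_dock)"]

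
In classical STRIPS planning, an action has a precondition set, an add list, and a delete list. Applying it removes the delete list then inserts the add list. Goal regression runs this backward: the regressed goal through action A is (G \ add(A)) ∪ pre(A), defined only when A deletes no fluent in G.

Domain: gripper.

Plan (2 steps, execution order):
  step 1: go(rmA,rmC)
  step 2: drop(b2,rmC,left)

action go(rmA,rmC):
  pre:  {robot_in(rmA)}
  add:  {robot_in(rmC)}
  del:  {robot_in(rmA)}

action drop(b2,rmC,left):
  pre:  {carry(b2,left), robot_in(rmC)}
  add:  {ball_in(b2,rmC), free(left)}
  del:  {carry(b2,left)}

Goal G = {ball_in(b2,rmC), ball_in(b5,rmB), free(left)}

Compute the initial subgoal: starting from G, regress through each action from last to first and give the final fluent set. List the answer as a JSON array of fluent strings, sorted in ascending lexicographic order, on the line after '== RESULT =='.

Work backward from the goal:
  through step 2 (drop(b2,rmC,left)): drop {ball_in(b2,rmC), free(left)}, keep {ball_in(b5,rmB)}, require {carry(b2,left), robot_in(rmC)}
    → {ball_in(b5,rmB), carry(b2,left), robot_in(rmC)}
  through step 1 (go(rmA,rmC)): drop {robot_in(rmC)}, keep {ball_in(b5,rmB), carry(b2,left)}, require {robot_in(rmA)}
    → {ball_in(b5,rmB), carry(b2,left), robot_in(rmA)}

== RESULT ==
["ball_in(b5,rmB)", "carry(b2,left)", "robot_in(rmA)"]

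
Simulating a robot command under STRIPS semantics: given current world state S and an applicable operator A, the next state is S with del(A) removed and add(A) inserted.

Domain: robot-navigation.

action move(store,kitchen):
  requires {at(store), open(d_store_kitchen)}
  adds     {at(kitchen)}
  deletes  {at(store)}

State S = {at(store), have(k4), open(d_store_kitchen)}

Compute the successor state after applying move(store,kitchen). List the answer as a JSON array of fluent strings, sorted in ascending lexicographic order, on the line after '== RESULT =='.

Progress:
  pre ⊆ S: {at(store), open(d_store_kitchen)} ⊆ S  — applicable
  S \ del = {have(k4), open(d_store_kitchen)}
  ∪ add   = {at(kitchen), have(k4), open(d_store_kitchen)}

== RESULT ==
["at(kitchen)", "have(k4)", "open(d_store_kitchen)"]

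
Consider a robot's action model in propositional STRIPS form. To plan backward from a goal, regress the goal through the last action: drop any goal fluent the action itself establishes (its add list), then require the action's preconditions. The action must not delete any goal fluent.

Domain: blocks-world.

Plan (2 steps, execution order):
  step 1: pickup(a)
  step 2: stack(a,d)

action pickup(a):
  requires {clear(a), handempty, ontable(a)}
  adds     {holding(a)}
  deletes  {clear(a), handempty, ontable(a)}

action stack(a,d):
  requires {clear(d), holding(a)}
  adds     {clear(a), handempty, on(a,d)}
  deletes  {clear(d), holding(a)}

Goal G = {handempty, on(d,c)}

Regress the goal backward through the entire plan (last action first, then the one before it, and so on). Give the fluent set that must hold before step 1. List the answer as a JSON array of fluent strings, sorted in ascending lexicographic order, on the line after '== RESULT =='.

Work backward from the goal:
  through step 2 (stack(a,d)): drop {handempty}, keep {on(d,c)}, require {clear(d), holding(a)}
    → {clear(d), holding(a), on(d,c)}
  through step 1 (pickup(a)): drop {holding(a)}, keep {clear(d), on(d,c)}, require {clear(a), handempty, ontable(a)}
    → {clear(a), clear(d), handempty, on(d,c), ontable(a)}

== RESULT ==
["clear(a)", "clear(d)", "handempty", "on(d,c)", "ontable(a)"]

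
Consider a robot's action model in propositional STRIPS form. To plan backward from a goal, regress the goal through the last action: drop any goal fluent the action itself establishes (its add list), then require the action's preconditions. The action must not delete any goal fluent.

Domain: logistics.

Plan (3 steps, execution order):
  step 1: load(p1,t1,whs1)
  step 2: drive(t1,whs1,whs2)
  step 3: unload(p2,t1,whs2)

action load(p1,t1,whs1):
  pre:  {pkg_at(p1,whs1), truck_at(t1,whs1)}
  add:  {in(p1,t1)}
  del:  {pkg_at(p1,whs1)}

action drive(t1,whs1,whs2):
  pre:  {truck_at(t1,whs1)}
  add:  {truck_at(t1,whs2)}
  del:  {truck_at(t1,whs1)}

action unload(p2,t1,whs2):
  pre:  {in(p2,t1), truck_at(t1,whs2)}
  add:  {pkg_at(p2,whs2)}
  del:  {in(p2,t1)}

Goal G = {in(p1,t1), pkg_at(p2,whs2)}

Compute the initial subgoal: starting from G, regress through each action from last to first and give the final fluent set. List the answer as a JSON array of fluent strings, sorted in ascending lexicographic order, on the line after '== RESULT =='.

Regress step by step:
  through step 3 (unload(p2,t1,whs2)): drop {pkg_at(p2,whs2)}, keep {in(p1,t1)}, require {in(p2,t1), truck_at(t1,whs2)}
    → {in(p1,t1), in(p2,t1), truck_at(t1,whs2)}
  through step 2 (drive(t1,whs1,whs2)): drop {truck_at(t1,whs2)}, keep {in(p1,t1), in(p2,t1)}, require {truck_at(t1,whs1)}
    → {in(p1,t1), in(p2,t1), truck_at(t1,whs1)}
  through step 1 (load(p1,t1,whs1)): drop {in(p1,t1)}, keep {in(p2,t1), truck_at(t1,whs1)}, require {pkg_at(p1,whs1), truck_at(t1,whs1)}
    → {in(p2,t1), pkg_at(p1,whs1), truck_at(t1,whs1)}

== RESULT ==
["in(p2,t1)", "pkg_at(p1,whs1)", "truck_at(t1,whs1)"]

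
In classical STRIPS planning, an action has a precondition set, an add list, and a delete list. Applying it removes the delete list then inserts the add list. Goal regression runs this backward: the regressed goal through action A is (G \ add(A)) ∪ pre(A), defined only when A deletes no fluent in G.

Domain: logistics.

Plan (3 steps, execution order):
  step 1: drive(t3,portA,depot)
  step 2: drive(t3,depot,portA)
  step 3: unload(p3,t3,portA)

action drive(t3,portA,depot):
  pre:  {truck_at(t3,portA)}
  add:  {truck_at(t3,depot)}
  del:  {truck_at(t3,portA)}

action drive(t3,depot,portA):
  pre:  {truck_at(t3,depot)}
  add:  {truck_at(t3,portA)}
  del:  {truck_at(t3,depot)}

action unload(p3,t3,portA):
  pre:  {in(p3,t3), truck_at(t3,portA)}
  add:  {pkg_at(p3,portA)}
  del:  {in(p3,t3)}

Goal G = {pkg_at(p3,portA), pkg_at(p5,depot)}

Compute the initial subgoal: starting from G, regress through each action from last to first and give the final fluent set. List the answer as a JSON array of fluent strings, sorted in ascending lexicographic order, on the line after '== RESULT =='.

Work backward from the goal:
  through step 3 (unload(p3,t3,portA)): drop {pkg_at(p3,portA)}, keep {pkg_at(p5,depot)}, require {in(p3,t3), truck_at(t3,portA)}
    → {in(p3,t3), pkg_at(p5,depot), truck_at(t3,portA)}
  through step 2 (drive(t3,depot,portA)): drop {truck_at(t3,portA)}, keep {in(p3,t3), pkg_at(p5,depot)}, require {truck_at(t3,depot)}
    → {in(p3,t3), pkg_at(p5,depot), truck_at(t3,depot)}
  through step 1 (drive(t3,portA,depot)): drop {truck_at(t3,depot)}, keep {in(p3,t3), pkg_at(p5,depot)}, require {truck_at(t3,portA)}
    → {in(p3,t3), pkg_at(p5,depot), truck_at(t3,portA)}

== RESULT ==
["in(p3,t3)", "pkg_at(p5,depot)", "truck_at(t3,portA)"]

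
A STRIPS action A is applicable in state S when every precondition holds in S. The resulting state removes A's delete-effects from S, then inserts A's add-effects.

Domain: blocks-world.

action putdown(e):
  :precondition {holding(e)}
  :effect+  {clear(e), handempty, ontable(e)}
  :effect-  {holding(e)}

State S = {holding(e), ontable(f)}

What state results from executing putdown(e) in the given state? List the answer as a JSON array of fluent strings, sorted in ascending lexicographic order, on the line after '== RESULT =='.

Compute (S \ del) ∪ add:
  pre ⊆ S: {holding(e)} ⊆ S  — applicable
  S \ del = {ontable(f)}
  ∪ add   = {clear(e), handempty, ontable(e), ontable(f)}

== RESULT ==
["clear(e)", "handempty", "ontable(e)", "ontable(f)"]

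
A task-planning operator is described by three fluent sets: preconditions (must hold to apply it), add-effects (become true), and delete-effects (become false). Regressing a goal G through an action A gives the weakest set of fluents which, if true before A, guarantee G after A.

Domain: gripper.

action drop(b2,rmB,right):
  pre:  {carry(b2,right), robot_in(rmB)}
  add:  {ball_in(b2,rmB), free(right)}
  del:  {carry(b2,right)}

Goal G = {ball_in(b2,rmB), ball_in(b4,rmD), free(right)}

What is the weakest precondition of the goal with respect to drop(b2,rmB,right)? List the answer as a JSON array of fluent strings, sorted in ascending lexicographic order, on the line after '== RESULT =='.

Regress:
  G ∩ del = {}  (empty — regression defined)
  G \ add = {ball_in(b2,rmB), ball_in(b4,rmD), free(right)} \ {ball_in(b2,rmB), free(right)} = {ball_in(b4,rmD)}
  ∪ pre   = {ball_in(b4,rmD)} ∪ {carry(b2,right), robot_in(rmB)}
          = {ball_in(b4,rmD), carry(b2,right), robot_in(rmB)}

== RESULT ==
["ball_in(b4,rmD)", "carry(b2,right)", "robot_in(rmB)"]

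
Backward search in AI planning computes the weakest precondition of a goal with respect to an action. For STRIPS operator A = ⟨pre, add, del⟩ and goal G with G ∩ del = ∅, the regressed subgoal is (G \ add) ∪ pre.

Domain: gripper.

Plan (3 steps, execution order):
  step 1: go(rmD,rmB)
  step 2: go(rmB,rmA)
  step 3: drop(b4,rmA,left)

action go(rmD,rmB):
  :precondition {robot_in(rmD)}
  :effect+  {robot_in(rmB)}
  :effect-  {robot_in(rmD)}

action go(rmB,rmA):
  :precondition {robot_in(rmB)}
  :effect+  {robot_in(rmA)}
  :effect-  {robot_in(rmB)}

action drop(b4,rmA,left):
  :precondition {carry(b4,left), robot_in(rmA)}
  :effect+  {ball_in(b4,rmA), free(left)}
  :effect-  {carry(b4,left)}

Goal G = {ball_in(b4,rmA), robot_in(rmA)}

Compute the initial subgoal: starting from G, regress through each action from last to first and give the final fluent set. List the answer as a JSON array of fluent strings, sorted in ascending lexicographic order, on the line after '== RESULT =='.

Work backward from the goal:
  through step 3 (drop(b4,rmA,left)): drop {ball_in(b4,rmA)}, keep {robot_in(rmA)}, require {carry(b4,left), robot_in(rmA)}
    → {carry(b4,left), robot_in(rmA)}
  through step 2 (go(rmB,rmA)): drop {robot_in(rmA)}, keep {carry(b4,left)}, require {robot_in(rmB)}
    → {carry(b4,left), robot_in(rmB)}
  through step 1 (go(rmD,rmB)): drop {robot_in(rmB)}, keep {carry(b4,left)}, require {robot_in(rmD)}
    → {carry(b4,left), robot_in(rmD)}

== RESULT ==
["carry(b4,left)", "robot_in(rmD)"]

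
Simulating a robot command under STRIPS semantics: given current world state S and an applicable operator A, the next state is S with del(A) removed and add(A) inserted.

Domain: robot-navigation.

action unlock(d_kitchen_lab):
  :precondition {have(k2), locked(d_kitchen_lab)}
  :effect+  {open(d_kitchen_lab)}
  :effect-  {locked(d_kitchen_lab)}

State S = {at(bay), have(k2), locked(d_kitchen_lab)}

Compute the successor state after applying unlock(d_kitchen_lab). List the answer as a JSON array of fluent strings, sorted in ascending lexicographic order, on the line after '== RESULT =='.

Progress:
  pre ⊆ S: {have(k2), locked(d_kitchen_lab)} ⊆ S  — applicable
  S \ del = {at(bay), have(k2)}
  ∪ add   = {at(bay), have(k2), open(d_kitchen_lab)}

== RESULT ==
["at(bay)", "have(k2)", "open(d_kitchen_lab)"]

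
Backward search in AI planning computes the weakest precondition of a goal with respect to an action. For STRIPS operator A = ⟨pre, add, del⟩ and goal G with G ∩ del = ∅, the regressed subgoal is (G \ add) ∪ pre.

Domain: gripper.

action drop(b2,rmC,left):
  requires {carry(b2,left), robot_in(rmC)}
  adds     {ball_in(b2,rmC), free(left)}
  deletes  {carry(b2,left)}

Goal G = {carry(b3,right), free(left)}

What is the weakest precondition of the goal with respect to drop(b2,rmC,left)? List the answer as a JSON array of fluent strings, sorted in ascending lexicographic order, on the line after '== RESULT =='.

Compute (G \ add) ∪ pre:
  G ∩ del = {}  (empty — regression defined)
  G \ add = {carry(b3,right), free(left)} \ {ball_in(b2,rmC), free(left)} = {carry(b3,right)}
  ∪ pre   = {carry(b3,right)} ∪ {carry(b2,left), robot_in(rmC)}
          = {carry(b2,left), carry(b3,right), robot_in(rmC)}

== RESULT ==
["carry(b2,left)", "carry(b3,right)", "robot_in(rmC)"]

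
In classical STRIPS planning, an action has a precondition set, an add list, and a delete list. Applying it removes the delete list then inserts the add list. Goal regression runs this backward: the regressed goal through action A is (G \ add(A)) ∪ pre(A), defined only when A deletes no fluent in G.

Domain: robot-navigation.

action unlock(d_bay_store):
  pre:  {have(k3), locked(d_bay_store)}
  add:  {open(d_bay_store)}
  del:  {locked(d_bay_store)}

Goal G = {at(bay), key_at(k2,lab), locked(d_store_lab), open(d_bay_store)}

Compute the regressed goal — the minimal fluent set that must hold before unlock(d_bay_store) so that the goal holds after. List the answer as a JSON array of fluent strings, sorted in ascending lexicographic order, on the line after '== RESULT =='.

Compute (G \ add) ∪ pre:
  G ∩ del = {}  (empty — regression defined)
  G \ add = {at(bay), key_at(k2,lab), locked(d_store_lab), open(d_bay_store)} \ {open(d_bay_store)} = {at(bay), key_at(k2,lab), locked(d_store_lab)}
  ∪ pre   = {at(bay), key_at(k2,lab), locked(d_store_lab)} ∪ {have(k3), locked(d_bay_store)}
          = {at(bay), have(k3), key_at(k2,lab), locked(d_bay_store), locked(d_store_lab)}

== RESULT ==
["at(bay)", "have(k3)", "key_at(k2,lab)", "locked(d_bay_store)", "locked(d_store_lab)"]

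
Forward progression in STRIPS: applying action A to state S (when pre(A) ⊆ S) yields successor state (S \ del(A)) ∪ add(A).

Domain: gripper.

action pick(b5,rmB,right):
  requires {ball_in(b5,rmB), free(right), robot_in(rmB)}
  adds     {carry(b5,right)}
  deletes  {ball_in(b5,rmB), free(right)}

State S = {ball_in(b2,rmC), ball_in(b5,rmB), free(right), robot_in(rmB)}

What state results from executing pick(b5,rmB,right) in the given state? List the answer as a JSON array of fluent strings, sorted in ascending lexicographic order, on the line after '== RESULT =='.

Compute (S \ del) ∪ add:
  pre ⊆ S: {ball_in(b5,rmB), free(right), robot_in(rmB)} ⊆ S  — applicable
  S \ del = {ball_in(b2,rmC), robot_in(rmB)}
  ∪ add   = {ball_in(b2,rmC), carry(b5,right), robot_in(rmB)}

== RESULT ==
["ball_in(b2,rmC)", "carry(b5,right)", "robot_in(rmB)"]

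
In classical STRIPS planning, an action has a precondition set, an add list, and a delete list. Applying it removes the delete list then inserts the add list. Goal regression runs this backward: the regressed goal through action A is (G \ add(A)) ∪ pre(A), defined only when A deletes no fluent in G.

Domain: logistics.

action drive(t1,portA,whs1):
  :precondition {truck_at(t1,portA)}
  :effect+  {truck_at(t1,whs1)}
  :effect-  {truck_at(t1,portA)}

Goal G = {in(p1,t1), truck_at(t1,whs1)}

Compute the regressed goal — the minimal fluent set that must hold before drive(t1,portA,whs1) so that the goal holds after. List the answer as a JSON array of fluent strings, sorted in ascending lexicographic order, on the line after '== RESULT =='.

Regress:
  G ∩ del = {}  (empty — regression defined)
  G \ add = {in(p1,t1), truck_at(t1,whs1)} \ {truck_at(t1,whs1)} = {in(p1,t1)}
  ∪ pre   = {in(p1,t1)} ∪ {truck_at(t1,portA)}
          = {in(p1,t1), truck_at(t1,portA)}

== RESULT ==
["in(p1,t1)", "truck_at(t1,portA)"]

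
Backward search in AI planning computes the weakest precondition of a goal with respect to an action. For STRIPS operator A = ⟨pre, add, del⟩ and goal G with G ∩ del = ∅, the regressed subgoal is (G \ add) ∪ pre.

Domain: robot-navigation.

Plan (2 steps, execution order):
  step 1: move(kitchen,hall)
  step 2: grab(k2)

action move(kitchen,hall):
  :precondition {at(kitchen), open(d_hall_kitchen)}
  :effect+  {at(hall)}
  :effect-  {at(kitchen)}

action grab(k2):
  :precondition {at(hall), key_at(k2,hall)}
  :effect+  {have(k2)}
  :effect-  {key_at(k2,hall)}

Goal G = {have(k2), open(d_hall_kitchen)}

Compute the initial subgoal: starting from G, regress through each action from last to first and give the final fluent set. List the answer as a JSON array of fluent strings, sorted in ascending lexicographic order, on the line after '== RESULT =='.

Regress step by step:
  through step 2 (grab(k2)): drop {have(k2)}, keep {open(d_hall_kitchen)}, require {at(hall), key_at(k2,hall)}
    → {at(hall), key_at(k2,hall), open(d_hall_kitchen)}
  through step 1 (move(kitchen,hall)): drop {at(hall)}, keep {key_at(k2,hall), open(d_hall_kitchen)}, require {at(kitchen), open(d_hall_kitchen)}
    → {at(kitchen), key_at(k2,hall), open(d_hall_kitchen)}

== RESULT ==
["at(kitchen)", "key_at(k2,hall)", "open(d_hall_kitchen)"]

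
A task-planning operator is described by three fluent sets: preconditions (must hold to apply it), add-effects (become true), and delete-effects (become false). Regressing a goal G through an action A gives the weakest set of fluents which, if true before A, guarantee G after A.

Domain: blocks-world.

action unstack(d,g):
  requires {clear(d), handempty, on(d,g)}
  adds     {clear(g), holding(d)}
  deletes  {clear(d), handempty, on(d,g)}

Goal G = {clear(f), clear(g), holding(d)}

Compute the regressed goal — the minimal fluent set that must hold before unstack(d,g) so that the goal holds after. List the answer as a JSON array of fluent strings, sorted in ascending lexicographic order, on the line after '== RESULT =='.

Regress:
  G ∩ del = {}  (empty — regression defined)
  G \ add = {clear(f), clear(g), holding(d)} \ {clear(g), holding(d)} = {clear(f)}
  ∪ pre   = {clear(f)} ∪ {clear(d), handempty, on(d,g)}
          = {clear(d), clear(f), handempty, on(d,g)}

== RESULT ==
["clear(d)", "clear(f)", "handempty", "on(d,g)"]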